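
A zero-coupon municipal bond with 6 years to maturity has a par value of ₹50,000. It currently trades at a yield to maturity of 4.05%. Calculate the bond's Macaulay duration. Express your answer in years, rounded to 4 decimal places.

A zero-coupon bond has a single cash flow at maturity, so its Macaulay duration equals its maturity: 6 years.

6.0000 years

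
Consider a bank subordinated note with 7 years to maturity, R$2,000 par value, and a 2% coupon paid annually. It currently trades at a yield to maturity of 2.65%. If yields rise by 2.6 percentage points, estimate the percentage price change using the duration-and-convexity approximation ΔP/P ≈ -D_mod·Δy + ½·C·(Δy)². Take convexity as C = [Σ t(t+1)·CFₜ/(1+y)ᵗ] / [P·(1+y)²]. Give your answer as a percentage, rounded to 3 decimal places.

-15.038%

With y = 0.0265:
  t   CF        PV=CF/(1+0.0265)^t    t·PV        t(t+1)·PV
  1        40.00        38.9674        38.9674          77.9347
  2        40.00        37.9614        75.9228         227.7683
  3        40.00        36.9814       110.9441         443.7766
  4        40.00        36.0267       144.1067         720.5335
  5        40.00        35.0966       175.4831       1,052.8984
  6        40.00        34.1906       205.1434       1,436.0037
  7     2,040.00     1,698.7031    11,890.9220      95,127.3763
  Σ                  1,917.9271    12,641.4895      99,086.2915
P = 1,917.9271; D_Mac = 6.59123 yrs; D_mod = 6.42107 yrs; C = 49.03019.
Duration effect: -6.42107 × (+0.026) = -0.166948
Convexity effect: 0.5 × 49.03019 × (0.026)² = +0.0165722
ΔP/P ≈ -0.166948 + 0.0165722 = -0.150376 = -15.0376%.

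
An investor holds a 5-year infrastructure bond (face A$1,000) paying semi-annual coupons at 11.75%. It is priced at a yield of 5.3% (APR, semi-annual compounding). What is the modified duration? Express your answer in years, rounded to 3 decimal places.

3.955 years

Periodic yield y = 0.0265. First find Macaulay duration:
  t   CF        PV=CF/(1+0.0265)^t    t·PV
  1        58.75        57.2333        57.2333
  2        58.75        55.7558       111.5116
  3        58.75        54.3164       162.9492
  4        58.75        52.9142       211.6567
  5        58.75        51.5482       257.7408
  6        58.75        50.2174       301.3043
  7        58.75        48.9210       342.4469
  8        58.75        47.6580       381.2644
  9        58.75        46.4277       417.8494
  10    1,058.75       815.0868     8,150.8685
  Σ                  1,280.0788    10,394.8251
P = 1,280.0788; Macaulay duration = 10,394.8251 / 1,280.0788 = 8.12046 half-year periods = 4.06023 years.
Modified duration = D_Mac / (1 + y) = 4.06023 / 1.0265 = 3.95541 years.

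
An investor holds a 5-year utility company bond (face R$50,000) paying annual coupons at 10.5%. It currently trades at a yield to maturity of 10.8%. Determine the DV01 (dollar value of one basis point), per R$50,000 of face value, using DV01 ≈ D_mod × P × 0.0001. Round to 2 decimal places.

R$18.43

Periodic yield y = 0.108.
  t   CF        PV=CF/(1+0.108)^t    t·PV
  1     5,250.00     4,738.2671     4,738.2671
  2     5,250.00     4,276.4144     8,552.8288
  3     5,250.00     3,859.5798    11,578.7393
  4     5,250.00     3,483.3753    13,933.5010
  5    55,250.00    33,085.1784   165,425.8919
  Σ                 49,442.8149   204,229.2281
P = 49,442.8149; D_Mac = 4.13061 yrs; D_mod = 3.72799 yrs.
DV01 ≈ 3.72799 × 49,442.8149 × 0.0001 = 18.432241.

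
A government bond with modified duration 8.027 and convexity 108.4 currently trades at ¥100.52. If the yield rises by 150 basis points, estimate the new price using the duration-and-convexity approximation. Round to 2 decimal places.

¥89.64

Duration effect: -D_mod·Δy = -8.027 × (+0.015) = -0.120405
Convexity effect: ½·C·(Δy)² = 0.5 × 108.4 × (0.015)² = +0.0121950
ΔP/P ≈ -0.120405 + 0.0121950 = -0.108210
New price ≈ 100.52 × (1 - 0.108210) = 89.6427308.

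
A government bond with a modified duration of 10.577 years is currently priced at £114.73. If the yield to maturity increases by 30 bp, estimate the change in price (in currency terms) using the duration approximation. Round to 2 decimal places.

-£3.64

Duration approximation: ΔP/P ≈ -D_mod · Δy = -10.577 × (+0.003) = -0.031731.
ΔP ≈ 114.73 × (-0.031731) = -3.64049763.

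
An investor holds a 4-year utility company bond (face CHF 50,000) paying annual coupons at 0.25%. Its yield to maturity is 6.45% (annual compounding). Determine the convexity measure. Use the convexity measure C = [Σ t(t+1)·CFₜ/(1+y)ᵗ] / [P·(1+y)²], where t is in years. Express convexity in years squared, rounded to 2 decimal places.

With y = 0.0645:
  t   CF        PV=CF/(1+0.0645)^t    t·PV        t(t+1)·PV
  1       125.00       117.4260       117.4260         234.8520
  2       125.00       110.3110       220.6219         661.8658
  3       125.00       103.6270       310.8811       1,243.5243
  4    50,125.00    39,036.5764   156,146.3058     780,731.5289
  Σ                 39,367.9405   156,795.2348     782,871.7710
P = 39,367.9405.
Convexity = Σ t(t+1)·PV / [P·(1+y)²] = 782,871.7710 / (39,367.9405 × 1.133160) = 17.54917.

17.55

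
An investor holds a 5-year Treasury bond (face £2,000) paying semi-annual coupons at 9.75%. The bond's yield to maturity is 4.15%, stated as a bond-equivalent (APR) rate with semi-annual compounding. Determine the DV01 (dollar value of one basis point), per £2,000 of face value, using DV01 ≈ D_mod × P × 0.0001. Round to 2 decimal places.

Periodic yield y = 0.02075.
  t   CF        PV=CF/(1+0.02075)^t    t·PV
  1        97.50        95.5180        95.5180
  2        97.50        93.5763       187.1526
  3        97.50        91.6741       275.0222
  4        97.50        89.8105       359.2420
  5        97.50        87.9848       439.9240
  6        97.50        86.1962       517.1774
  7        97.50        84.4440       591.1081
  8        97.50        82.7274       661.8194
  9        97.50        81.0457       729.4115
  10    2,097.50     1,708.0795    17,080.7951
  Σ                  2,501.0566    20,937.1703
P = 2,501.0566; D_Mac = 8.37133 half-year periods = 4.18567 yrs; D_mod = 4.10058 yrs.
DV01 ≈ 4.10058 × 2,501.0566 × 0.0001 = 1.025578.

£1.03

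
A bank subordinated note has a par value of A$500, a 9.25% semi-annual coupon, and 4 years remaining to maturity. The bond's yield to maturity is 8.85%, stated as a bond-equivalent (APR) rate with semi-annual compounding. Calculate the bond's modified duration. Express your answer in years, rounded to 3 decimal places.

3.292 years

Periodic yield y = 0.04425. First find Macaulay duration:
  t   CF        PV=CF/(1+0.04425)^t    t·PV
  1       23.125        22.1451        22.1451
  2       23.125        21.2067        42.4134
  3       23.125        20.3081        60.9242
  4       23.125        19.4475        77.7900
  5       23.125        18.6234        93.1171
  6       23.125        17.8342       107.0055
  7       23.125        17.0785       119.5497
  8      523.125       369.9726     2,959.7811
  Σ                    506.6161     3,482.7259
P = 506.6161; Macaulay duration = 3,482.7259 / 506.6161 = 6.87449 half-year periods = 3.43724 years.
Modified duration = D_Mac / (1 + y) = 3.43724 / 1.04425 = 3.29159 years.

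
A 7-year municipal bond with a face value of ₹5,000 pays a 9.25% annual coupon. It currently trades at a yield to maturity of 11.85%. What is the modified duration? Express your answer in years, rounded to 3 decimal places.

Periodic yield y = 0.1185. First find Macaulay duration:
  t   CF        PV=CF/(1+0.1185)^t    t·PV
  1       462.50       413.5002       413.5002
  2       462.50       369.6918       739.3835
  3       462.50       330.5246       991.5738
  4       462.50       295.5070     1,182.0280
  5       462.50       264.1994     1,320.9969
  6       462.50       236.2087     1,417.2519
  7     5,462.50     2,494.2474    17,459.7319
  Σ                  4,403.8790    23,524.4663
P = 4,403.8790; Macaulay duration = 23,524.4663 / 4,403.8790 = 5.34176 years.
Modified duration = D_Mac / (1 + y) = 5.34176 / 1.1185 = 4.77583 years.

4.776 years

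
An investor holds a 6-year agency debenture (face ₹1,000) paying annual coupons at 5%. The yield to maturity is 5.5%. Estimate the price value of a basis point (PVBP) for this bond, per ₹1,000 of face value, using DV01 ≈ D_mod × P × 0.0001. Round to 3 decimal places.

Periodic yield y = 0.055.
  t   CF        PV=CF/(1+0.055)^t    t·PV
  1        50.00        47.3934        47.3934
  2        50.00        44.9226        89.8452
  3        50.00        42.5807       127.7420
  4        50.00        40.3608       161.4433
  5        50.00        38.2567       191.2836
  6     1,050.00       761.5081     4,569.0487
  Σ                    975.0223     5,186.7563
P = 975.0223; D_Mac = 5.31963 yrs; D_mod = 5.04230 yrs.
DV01 ≈ 5.04230 × 975.0223 × 0.0001 = 0.491636.

₹0.492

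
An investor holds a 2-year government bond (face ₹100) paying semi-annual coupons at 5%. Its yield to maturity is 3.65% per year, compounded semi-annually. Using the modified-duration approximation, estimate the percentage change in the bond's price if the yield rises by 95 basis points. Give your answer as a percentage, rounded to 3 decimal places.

Periodic yield y = 0.01825. Modified duration first:
  t   CF        PV=CF/(1+0.01825)^t    t·PV
  1         2.50         2.4552         2.4552
  2         2.50         2.4112         4.8224
  3         2.50         2.3680         7.1039
  4       102.50        95.3468       381.3873
  Σ                    102.5812       395.7687
P = 102.5812; D_Mac = 3.85810 half-year periods = 1.92905 yrs; D_mod = 1.92905/(1+0.01825) = 1.89448 yrs.
ΔP/P ≈ -D_mod · Δy = -1.89448 × (+0.0095) = -0.017998 = -1.7998%.

-1.800%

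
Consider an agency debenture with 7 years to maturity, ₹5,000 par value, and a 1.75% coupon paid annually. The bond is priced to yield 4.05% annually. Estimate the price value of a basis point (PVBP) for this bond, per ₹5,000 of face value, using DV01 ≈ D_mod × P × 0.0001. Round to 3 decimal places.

Periodic yield y = 0.0405.
  t   CF        PV=CF/(1+0.0405)^t    t·PV
  1        87.50        84.0942        84.0942
  2        87.50        80.8209       161.6419
  3        87.50        77.6751       233.0253
  4        87.50        74.6517       298.6068
  5        87.50        71.7460       358.7299
  6        87.50        68.9534       413.7203
  7     5,087.50     3,853.0960    26,971.6720
  Σ                  4,311.0373    28,521.4904
P = 4,311.0373; D_Mac = 6.61592 yrs; D_mod = 6.35841 yrs.
DV01 ≈ 6.35841 × 4,311.0373 × 0.0001 = 2.741133.

₹2.741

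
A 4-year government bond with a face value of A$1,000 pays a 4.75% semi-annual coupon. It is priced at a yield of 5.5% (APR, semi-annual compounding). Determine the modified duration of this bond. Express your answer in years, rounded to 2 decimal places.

3.59 years

Periodic yield y = 0.0275. First find Macaulay duration:
  t   CF        PV=CF/(1+0.0275)^t    t·PV
  1        23.75        23.1144        23.1144
  2        23.75        22.4957        44.9914
  3        23.75        21.8936        65.6809
  4        23.75        21.3077        85.2307
  5        23.75        20.7374       103.6870
  6        23.75        20.1824       121.0944
  7        23.75        19.6422       137.4956
  8     1,023.75       824.0229     6,592.1830
  Σ                    973.3963     7,173.4775
P = 973.3963; Macaulay duration = 7,173.4775 / 973.3963 = 7.36953 half-year periods = 3.68477 years.
Modified duration = D_Mac / (1 + y) = 3.68477 / 1.0275 = 3.58615 years.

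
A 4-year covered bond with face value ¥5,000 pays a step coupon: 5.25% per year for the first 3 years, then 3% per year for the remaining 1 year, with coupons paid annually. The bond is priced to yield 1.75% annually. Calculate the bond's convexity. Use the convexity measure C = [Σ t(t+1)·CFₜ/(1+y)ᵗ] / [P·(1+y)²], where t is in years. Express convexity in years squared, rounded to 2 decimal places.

17.55

With y = 0.0175:
  t   CF        PV=CF/(1+0.0175)^t    t·PV        t(t+1)·PV
  1       262.50       257.9853       257.9853         515.9705
  2       262.50       253.5482       507.0963       1,521.2890
  3       262.50       249.1874       747.5622       2,990.2486
  4     5,150.00     4,804.7363    19,218.9452      96,094.7261
  Σ                  5,565.4571    20,731.5890     101,122.2342
P = 5,565.4571.
Convexity = Σ t(t+1)·PV / [P·(1+y)²] = 101,122.2342 / (5,565.4571 × 1.035306) = 17.54999.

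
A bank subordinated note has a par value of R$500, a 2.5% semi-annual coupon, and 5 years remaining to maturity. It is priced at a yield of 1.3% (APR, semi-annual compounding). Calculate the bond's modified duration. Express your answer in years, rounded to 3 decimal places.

4.710 years

Periodic yield y = 0.0065. First find Macaulay duration:
  t   CF        PV=CF/(1+0.0065)^t    t·PV
  1         6.25         6.2096         6.2096
  2         6.25         6.1695        12.3391
  3         6.25         6.1297        18.3891
  4         6.25         6.0901        24.3604
  5         6.25         6.0508        30.2539
  6         6.25         6.0117        36.0702
  7         6.25         5.9729        41.8101
  8         6.25         5.9343        47.4744
  9         6.25         5.8960        53.0638
  10      506.25       474.4902     4,744.9020
  Σ                    528.9548     5,014.8727
P = 528.9548; Macaulay duration = 5,014.8727 / 528.9548 = 9.48072 half-year periods = 4.74036 years.
Modified duration = D_Mac / (1 + y) = 4.74036 / 1.0065 = 4.70975 years.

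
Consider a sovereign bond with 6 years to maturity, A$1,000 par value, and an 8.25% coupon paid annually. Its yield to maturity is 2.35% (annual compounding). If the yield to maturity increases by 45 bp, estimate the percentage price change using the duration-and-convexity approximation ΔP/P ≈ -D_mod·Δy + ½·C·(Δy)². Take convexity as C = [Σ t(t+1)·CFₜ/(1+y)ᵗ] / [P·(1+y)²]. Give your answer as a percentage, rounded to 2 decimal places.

-2.22%

With y = 0.0235:
  t   CF        PV=CF/(1+0.0235)^t    t·PV        t(t+1)·PV
  1        82.50        80.6058        80.6058         161.2115
  2        82.50        78.7550       157.5100         472.5301
  3        82.50        76.9468       230.8403         923.3613
  4        82.50        75.1800       300.7202       1,503.6008
  5        82.50        73.4539       367.2694       2,203.6163
  6     1,082.50       941.6745     5,650.0472      39,550.3302
  Σ                  1,326.6160     6,786.9928      44,814.6502
P = 1,326.6160; D_Mac = 5.11602 yrs; D_mod = 4.99855 yrs; C = 32.24773.
Duration effect: -4.99855 × (+0.0045) = -0.022493
Convexity effect: 0.5 × 32.24773 × (0.0045)² = +0.0003265
ΔP/P ≈ -0.022493 + 0.0003265 = -0.022167 = -2.2167%.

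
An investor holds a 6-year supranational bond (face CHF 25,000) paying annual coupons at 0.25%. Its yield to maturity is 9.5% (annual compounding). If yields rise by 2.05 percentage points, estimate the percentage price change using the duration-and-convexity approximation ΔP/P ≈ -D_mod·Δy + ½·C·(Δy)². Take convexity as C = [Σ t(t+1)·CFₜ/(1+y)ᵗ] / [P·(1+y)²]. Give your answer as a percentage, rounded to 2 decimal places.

-10.41%

With y = 0.095:
  t   CF        PV=CF/(1+0.095)^t    t·PV        t(t+1)·PV
  1        62.50        57.0776        57.0776         114.1553
  2        62.50        52.1257       104.2514         312.7541
  3        62.50        47.6034       142.8101         571.2404
  4        62.50        43.4734       173.8936         869.4679
  5        62.50        39.7017       198.5086       1,191.0519
  6    25,062.50    14,539.1720    87,235.0321     610,645.2248
  Σ                 14,779.1538    87,911.5734     613,703.8943
P = 14,779.1538; D_Mac = 5.94835 yrs; D_mod = 5.43228 yrs; C = 34.63228.
Duration effect: -5.43228 × (+0.0205) = -0.111362
Convexity effect: 0.5 × 34.63228 × (0.0205)² = +0.0072771
ΔP/P ≈ -0.111362 + 0.0072771 = -0.104085 = -10.4085%.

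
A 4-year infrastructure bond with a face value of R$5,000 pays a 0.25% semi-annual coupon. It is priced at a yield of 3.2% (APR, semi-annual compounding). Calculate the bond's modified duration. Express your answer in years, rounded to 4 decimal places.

Periodic yield y = 0.016. First find Macaulay duration:
  t   CF        PV=CF/(1+0.016)^t    t·PV
  1         6.25         6.1516         6.1516
  2         6.25         6.0547        12.1094
  3         6.25         5.9594        17.8781
  4         6.25         5.8655        23.4620
  5         6.25         5.7731        28.8657
  6         6.25         5.6822        34.0933
  7         6.25         5.5927        39.1491
  8     5,006.25     4,409.2312    35,273.8494
  Σ                  4,450.3104    35,435.5586
P = 4,450.3104; Macaulay duration = 35,435.5586 / 4,450.3104 = 7.96249 half-year periods = 3.98125 years.
Modified duration = D_Mac / (1 + y) = 3.98125 / 1.016 = 3.91855 years.

3.9185 years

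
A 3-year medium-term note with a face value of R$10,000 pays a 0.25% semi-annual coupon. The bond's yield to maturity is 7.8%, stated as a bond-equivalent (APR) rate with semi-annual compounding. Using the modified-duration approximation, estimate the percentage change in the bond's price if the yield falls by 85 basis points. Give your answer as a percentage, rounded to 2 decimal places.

+2.45%

Periodic yield y = 0.039. Modified duration first:
  t   CF        PV=CF/(1+0.039)^t    t·PV
  1        12.50        12.0308        12.0308
  2        12.50        11.5792        23.1584
  3        12.50        11.1446        33.4337
  4        12.50        10.7262        42.9050
  5        12.50        10.3236        51.6181
  6    10,012.50     7,958.8303    47,752.9817
  Σ                  8,014.6347    47,916.1278
P = 8,014.6347; D_Mac = 5.97858 half-year periods = 2.98929 yrs; D_mod = 2.98929/(1+0.039) = 2.87708 yrs.
ΔP/P ≈ -D_mod · Δy = -2.87708 × (-0.0085) = +0.024455 = +2.4455%.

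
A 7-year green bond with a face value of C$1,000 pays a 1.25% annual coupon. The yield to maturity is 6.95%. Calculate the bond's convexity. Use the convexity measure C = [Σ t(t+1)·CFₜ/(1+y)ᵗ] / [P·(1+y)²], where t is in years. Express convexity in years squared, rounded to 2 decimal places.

46.03

With y = 0.0695:
  t   CF        PV=CF/(1+0.0695)^t    t·PV        t(t+1)·PV
  1        12.50        11.6877        11.6877          23.3754
  2        12.50        10.9282        21.8564          65.5692
  3        12.50        10.2180        30.6541         122.6165
  4        12.50         9.5540        38.2161         191.0807
  5        12.50         8.9332        44.6659         267.9954
  6        12.50         8.3527        50.1160         350.8121
  7     1,012.50       632.6005     4,428.2033      35,425.6263
  Σ                    692.2743     4,625.3996      36,447.0755
P = 692.2743.
Convexity = Σ t(t+1)·PV / [P·(1+y)²] = 36,447.0755 / (692.2743 × 1.143830) = 46.02808.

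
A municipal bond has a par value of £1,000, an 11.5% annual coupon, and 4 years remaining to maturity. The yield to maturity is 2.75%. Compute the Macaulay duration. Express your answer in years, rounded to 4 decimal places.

Periodic yield y = 0.0275. Discount each cash flow and weight by its year:
  t   CF        PV=CF/(1+0.0275)^t    t·PV
  1       115.00       111.9221       111.9221
  2       115.00       108.9267       217.8533
  3       115.00       106.0113       318.0340
  4     1,115.00     1,000.3398     4,001.3592
  Σ                  1,327.1999     4,649.1687
Price P = Σ PV = 1,327.1999.
Macaulay duration = Σ(t·PV) / P = 4,649.1687 / 1,327.1999 = 3.50299 years.

3.5030 years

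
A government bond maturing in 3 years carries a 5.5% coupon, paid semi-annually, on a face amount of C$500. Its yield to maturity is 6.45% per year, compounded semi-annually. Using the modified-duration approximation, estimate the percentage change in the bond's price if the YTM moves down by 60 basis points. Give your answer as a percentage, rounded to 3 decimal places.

Periodic yield y = 0.03225. Modified duration first:
  t   CF        PV=CF/(1+0.03225)^t    t·PV
  1        13.75        13.3204        13.3204
  2        13.75        12.9043        25.8085
  3        13.75        12.5011        37.5033
  4        13.75        12.1105        48.4421
  5        13.75        11.7322        58.6608
  6       513.75       424.6611     2,547.9666
  Σ                    487.2296     2,731.7018
P = 487.2296; D_Mac = 5.60660 half-year periods = 2.80330 yrs; D_mod = 2.80330/(1+0.03225) = 2.71572 yrs.
ΔP/P ≈ -D_mod · Δy = -2.71572 × (-0.006) = +0.016294 = +1.6294%.

+1.629%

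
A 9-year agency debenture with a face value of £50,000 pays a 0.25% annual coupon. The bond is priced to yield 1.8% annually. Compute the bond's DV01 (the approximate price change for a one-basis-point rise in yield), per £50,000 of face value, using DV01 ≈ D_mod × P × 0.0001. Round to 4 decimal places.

Periodic yield y = 0.018.
  t   CF        PV=CF/(1+0.018)^t    t·PV
  1       125.00       122.7898       122.7898
  2       125.00       120.6186       241.2373
  3       125.00       118.4859       355.4577
  4       125.00       116.3909       465.5635
  5       125.00       114.3329       571.6644
  6       125.00       112.3113       673.8676
  7       125.00       110.3254       772.2779
  8       125.00       108.3747       866.9974
  9    50,125.00    42,689.8259   384,208.4331
  Σ                 43,613.4553   388,278.2886
P = 43,613.4553; D_Mac = 8.90272 yrs; D_mod = 8.74530 yrs.
DV01 ≈ 8.74530 × 43,613.4553 × 0.0001 = 38.141286.

£38.1413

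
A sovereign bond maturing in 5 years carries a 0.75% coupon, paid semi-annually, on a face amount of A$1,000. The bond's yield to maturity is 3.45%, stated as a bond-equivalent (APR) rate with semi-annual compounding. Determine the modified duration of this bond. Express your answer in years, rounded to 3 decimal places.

Periodic yield y = 0.01725. First find Macaulay duration:
  t   CF        PV=CF/(1+0.01725)^t    t·PV
  1         3.75         3.6864         3.6864
  2         3.75         3.6239         7.2478
  3         3.75         3.5624        10.6873
  4         3.75         3.5020        14.0081
  5         3.75         3.4426        17.2132
  6         3.75         3.3843        20.3056
  7         3.75         3.3269        23.2882
  8         3.75         3.2705        26.1637
  9         3.75         3.2150        28.9351
  10    1,003.75       845.9576     8,459.5755
  Σ                    876.9716     8,611.1111
P = 876.9716; Macaulay duration = 8,611.1111 / 876.9716 = 9.81914 half-year periods = 4.90957 years.
Modified duration = D_Mac / (1 + y) = 4.90957 / 1.01725 = 4.82632 years.

4.826 years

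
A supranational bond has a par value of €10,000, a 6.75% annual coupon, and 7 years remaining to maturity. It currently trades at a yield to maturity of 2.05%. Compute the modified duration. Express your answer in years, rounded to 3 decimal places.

5.850 years

Periodic yield y = 0.0205. First find Macaulay duration:
  t   CF        PV=CF/(1+0.0205)^t    t·PV
  1       675.00       661.4405       661.4405
  2       675.00       648.1533     1,296.3067
  3       675.00       635.1331     1,905.3993
  4       675.00       622.3744     2,489.4977
  5       675.00       609.8720     3,049.3602
  6       675.00       597.6208     3,585.7249
  7    10,675.00     9,261.4038    64,829.8267
  Σ                 13,035.9980    77,817.5559
P = 13,035.9980; Macaulay duration = 77,817.5559 / 13,035.9980 = 5.96944 years.
Modified duration = D_Mac / (1 + y) = 5.96944 / 1.0205 = 5.84952 years.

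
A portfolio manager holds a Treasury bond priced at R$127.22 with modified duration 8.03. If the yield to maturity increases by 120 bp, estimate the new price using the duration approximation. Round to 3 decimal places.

Duration approximation: ΔP/P ≈ -D_mod · Δy = -8.03 × (+0.012) = -0.096360.
New price ≈ 127.22 × (1 - 0.096360) = 114.9610808.

R$114.961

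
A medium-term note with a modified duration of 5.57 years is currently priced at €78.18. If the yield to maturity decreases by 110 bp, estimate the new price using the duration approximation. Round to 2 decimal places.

€82.97

Duration approximation: ΔP/P ≈ -D_mod · Δy = -5.57 × (-0.011) = +0.061270.
New price ≈ 78.18 × (1 + 0.061270) = 82.9700886.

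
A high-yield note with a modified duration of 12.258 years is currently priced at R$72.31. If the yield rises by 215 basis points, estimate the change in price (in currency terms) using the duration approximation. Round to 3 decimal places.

Duration approximation: ΔP/P ≈ -D_mod · Δy = -12.258 × (+0.0215) = -0.263547.
ΔP ≈ 72.31 × (-0.263547) = -19.05708357.

-R$19.057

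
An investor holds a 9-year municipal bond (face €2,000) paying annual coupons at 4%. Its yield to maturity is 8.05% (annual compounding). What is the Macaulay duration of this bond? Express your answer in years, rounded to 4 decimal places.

Periodic yield y = 0.0805. Discount each cash flow and weight by its year:
  t   CF        PV=CF/(1+0.0805)^t    t·PV
  1        80.00        74.0398        74.0398
  2        80.00        68.5236       137.0473
  3        80.00        63.4185       190.2554
  4        80.00        58.6936       234.7745
  5        80.00        54.3208       271.6040
  6        80.00        50.2738       301.6426
  7        80.00        46.5282       325.6977
  8        80.00        43.0618       344.4941
  9     2,080.00     1,036.1924     9,325.7314
  Σ                  1,495.0525    11,205.2867
Price P = Σ PV = 1,495.0525.
Macaulay duration = Σ(t·PV) / P = 11,205.2867 / 1,495.0525 = 7.49491 years.

7.4949 years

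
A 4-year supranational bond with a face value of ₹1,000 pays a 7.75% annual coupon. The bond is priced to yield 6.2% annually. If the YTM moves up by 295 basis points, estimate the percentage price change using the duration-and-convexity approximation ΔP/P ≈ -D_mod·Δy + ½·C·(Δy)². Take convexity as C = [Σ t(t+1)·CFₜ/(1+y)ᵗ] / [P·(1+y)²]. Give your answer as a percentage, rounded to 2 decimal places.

-9.33%

With y = 0.062:
  t   CF        PV=CF/(1+0.062)^t    t·PV        t(t+1)·PV
  1        77.50        72.9755        72.9755         145.9510
  2        77.50        68.7152       137.4304         412.2911
  3        77.50        64.7036       194.1107         776.4427
  4     1,077.50       847.0698     3,388.2793      16,941.3965
  Σ                  1,053.4641     3,792.7958      18,276.0813
P = 1,053.4641; D_Mac = 3.60031 yrs; D_mod = 3.39012 yrs; C = 15.38205.
Duration effect: -3.39012 × (+0.0295) = -0.100009
Convexity effect: 0.5 × 15.38205 × (0.0295)² = +0.0066931
ΔP/P ≈ -0.100009 + 0.0066931 = -0.093315 = -9.3315%.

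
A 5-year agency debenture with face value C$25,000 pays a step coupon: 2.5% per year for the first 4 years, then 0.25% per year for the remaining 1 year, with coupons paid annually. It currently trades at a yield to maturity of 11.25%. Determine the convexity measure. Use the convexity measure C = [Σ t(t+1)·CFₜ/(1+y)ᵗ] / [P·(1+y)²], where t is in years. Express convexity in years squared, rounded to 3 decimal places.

With y = 0.1125:
  t   CF        PV=CF/(1+0.1125)^t    t·PV        t(t+1)·PV
  1       625.00       561.7978       561.7978       1,123.5955
  2       625.00       504.9867     1,009.9735       3,029.9205
  3       625.00       453.9207     1,361.7620       5,447.0480
  4       625.00       408.0186     1,632.0743       8,160.3716
  5    25,062.50    14,707.0067    73,535.0337     441,210.2025
  Σ                 16,635.7305    78,100.6413     458,971.1380
P = 16,635.7305.
Convexity = Σ t(t+1)·PV / [P·(1+y)²] = 458,971.1380 / (16,635.7305 × 1.237656) = 22.29171.

22.292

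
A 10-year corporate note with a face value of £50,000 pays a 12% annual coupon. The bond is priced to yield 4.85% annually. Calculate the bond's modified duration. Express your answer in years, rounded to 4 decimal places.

Periodic yield y = 0.0485. First find Macaulay duration:
  t   CF        PV=CF/(1+0.0485)^t    t·PV
  1     6,000.00     5,722.4607     5,722.4607
  2     6,000.00     5,457.7593    10,915.5187
  3     6,000.00     5,205.3022    15,615.9065
  4     6,000.00     4,964.5228    19,858.0913
  5     6,000.00     4,734.8811    23,674.4054
  6     6,000.00     4,515.8618    27,095.1707
  7     6,000.00     4,306.9736    30,148.8150
  8     6,000.00     4,107.7478    32,861.9824
  9     6,000.00     3,917.7375    35,259.6378
  10   56,000.00    34,874.1538   348,741.5384
  Σ                 77,807.4006   549,893.5269
P = 77,807.4006; Macaulay duration = 549,893.5269 / 77,807.4006 = 7.06737 years.
Modified duration = D_Mac / (1 + y) = 7.06737 / 1.0485 = 6.74046 years.

6.7405 years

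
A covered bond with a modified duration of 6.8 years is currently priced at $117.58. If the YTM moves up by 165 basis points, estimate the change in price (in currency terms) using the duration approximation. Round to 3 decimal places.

-$13.192

Duration approximation: ΔP/P ≈ -D_mod · Δy = -6.8 × (+0.0165) = -0.112200.
ΔP ≈ 117.58 × (-0.112200) = -13.192476.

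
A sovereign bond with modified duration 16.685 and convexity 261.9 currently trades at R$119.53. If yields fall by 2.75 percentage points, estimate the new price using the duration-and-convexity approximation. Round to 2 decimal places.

Duration effect: -D_mod·Δy = -16.685 × (-0.0275) = +0.4588375
Convexity effect: ½·C·(Δy)² = 0.5 × 261.9 × (-0.0275)² = +0.0990309375
ΔP/P ≈ +0.4588375 + 0.0990309375 = +0.5578684375
New price ≈ 119.53 × (1 + 0.5578684375) = 186.212014334375.

R$186.21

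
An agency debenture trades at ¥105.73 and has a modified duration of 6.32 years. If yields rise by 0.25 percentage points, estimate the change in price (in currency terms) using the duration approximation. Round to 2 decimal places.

-¥1.67

Duration approximation: ΔP/P ≈ -D_mod · Δy = -6.32 × (+0.0025) = -0.015800.
ΔP ≈ 105.73 × (-0.015800) = -1.670534.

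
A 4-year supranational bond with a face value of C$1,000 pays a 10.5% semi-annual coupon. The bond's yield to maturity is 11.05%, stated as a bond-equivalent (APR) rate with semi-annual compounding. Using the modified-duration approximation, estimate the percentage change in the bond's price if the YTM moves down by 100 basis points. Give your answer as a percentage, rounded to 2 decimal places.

+3.18%

Periodic yield y = 0.05525. Modified duration first:
  t   CF        PV=CF/(1+0.05525)^t    t·PV
  1        52.50        49.7512        49.7512
  2        52.50        47.1464        94.2928
  3        52.50        44.6779       134.0338
  4        52.50        42.3387       169.3549
  5        52.50        40.1220       200.6100
  6        52.50        38.0213       228.1279
  7        52.50        36.0306       252.2144
  8     1,052.50       684.5091     5,476.0727
  Σ                    982.5973     6,604.4578
P = 982.5973; D_Mac = 6.72143 half-year periods = 3.36071 yrs; D_mod = 3.36071/(1+0.05525) = 3.18476 yrs.
ΔP/P ≈ -D_mod · Δy = -3.18476 × (-0.01) = +0.031848 = +3.1848%.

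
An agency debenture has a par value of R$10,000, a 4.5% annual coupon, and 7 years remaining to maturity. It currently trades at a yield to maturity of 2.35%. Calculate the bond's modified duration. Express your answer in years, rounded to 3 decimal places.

6.076 years

Periodic yield y = 0.0235. First find Macaulay duration:
  t   CF        PV=CF/(1+0.0235)^t    t·PV
  1       450.00       439.6678       439.6678
  2       450.00       429.5728       859.1457
  3       450.00       419.7097     1,259.1290
  4       450.00       410.0730     1,640.2918
  5       450.00       400.6575     2,003.2875
  6       450.00       391.4582     2,348.7494
  7    10,450.00     8,881.8076    62,172.6532
  Σ                 11,372.9466    70,722.9245
P = 11,372.9466; Macaulay duration = 70,722.9245 / 11,372.9466 = 6.21852 years.
Modified duration = D_Mac / (1 + y) = 6.21852 / 1.0235 = 6.07574 years.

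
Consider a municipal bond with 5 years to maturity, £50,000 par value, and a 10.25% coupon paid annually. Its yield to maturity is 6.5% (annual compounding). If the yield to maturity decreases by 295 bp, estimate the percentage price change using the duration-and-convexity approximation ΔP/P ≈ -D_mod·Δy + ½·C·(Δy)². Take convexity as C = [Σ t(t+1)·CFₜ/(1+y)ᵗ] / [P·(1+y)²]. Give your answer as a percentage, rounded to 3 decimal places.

With y = 0.065:
  t   CF        PV=CF/(1+0.065)^t    t·PV        t(t+1)·PV
  1     5,125.00     4,812.2066     4,812.2066       9,624.4131
  2     5,125.00     4,518.5038     9,037.0076      27,111.0229
  3     5,125.00     4,242.7266    12,728.1798      50,912.7191
  4     5,125.00     3,983.7808    15,935.1234      79,675.6168
  5    55,125.00    40,234.6811   201,173.4056   1,207,040.4334
  Σ                 57,791.8989   243,685.9229   1,374,364.2054
P = 57,791.8989; D_Mac = 4.21661 yrs; D_mod = 3.95926 yrs; C = 20.96697.
Duration effect: -3.95926 × (-0.0295) = +0.116798
Convexity effect: 0.5 × 20.96697 × (-0.0295)² = +0.0091233
ΔP/P ≈ +0.116798 + 0.0091233 = +0.125921 = +12.5921%.

+12.592%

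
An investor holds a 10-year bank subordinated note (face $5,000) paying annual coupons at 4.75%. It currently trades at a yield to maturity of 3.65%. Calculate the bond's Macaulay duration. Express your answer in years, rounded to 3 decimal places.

Periodic yield y = 0.0365. Discount each cash flow and weight by its year:
  t   CF        PV=CF/(1+0.0365)^t    t·PV
  1       237.50       229.1365       229.1365
  2       237.50       221.0676       442.1351
  3       237.50       213.2827       639.8482
  4       237.50       205.7721       823.0882
  5       237.50       198.5259       992.6293
  6       237.50       191.5348     1,149.2090
  7       237.50       184.7900     1,293.5300
  8       237.50       178.2827     1,426.2615
  9       237.50       172.0045     1,548.0407
  10    5,237.50     3,659.5777    36,595.7769
  Σ                  5,453.9744    45,139.6554
Price P = Σ PV = 5,453.9744.
Macaulay duration = Σ(t·PV) / P = 45,139.6554 / 5,453.9744 = 8.27647 years.

8.276 years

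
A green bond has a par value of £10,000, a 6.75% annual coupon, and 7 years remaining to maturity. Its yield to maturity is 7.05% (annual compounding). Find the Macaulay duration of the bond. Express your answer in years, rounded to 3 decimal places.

Periodic yield y = 0.0705. Discount each cash flow and weight by its year:
  t   CF        PV=CF/(1+0.0705)^t    t·PV
  1       675.00       630.5465       630.5465
  2       675.00       589.0205     1,178.0411
  3       675.00       550.2294     1,650.6881
  4       675.00       513.9929     2,055.9714
  5       675.00       480.1428     2,400.7140
  6       675.00       448.5220     2,691.1320
  7    10,675.00     6,626.1488    46,383.0414
  Σ                  9,838.6028    56,990.1343
Price P = Σ PV = 9,838.6028.
Macaulay duration = Σ(t·PV) / P = 56,990.1343 / 9,838.6028 = 5.79250 years.

5.793 years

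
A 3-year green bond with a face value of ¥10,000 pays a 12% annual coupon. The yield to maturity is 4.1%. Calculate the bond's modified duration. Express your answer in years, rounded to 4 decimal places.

2.6129 years

Periodic yield y = 0.041. First find Macaulay duration:
  t   CF        PV=CF/(1+0.041)^t    t·PV
  1     1,200.00     1,152.7378     1,152.7378
  2     1,200.00     1,107.3369     2,214.6739
  3    11,200.00     9,928.0929    29,784.2788
  Σ                 12,188.1676    33,151.6905
P = 12,188.1676; Macaulay duration = 33,151.6905 / 12,188.1676 = 2.71999 years.
Modified duration = D_Mac / (1 + y) = 2.71999 / 1.041 = 2.61286 years.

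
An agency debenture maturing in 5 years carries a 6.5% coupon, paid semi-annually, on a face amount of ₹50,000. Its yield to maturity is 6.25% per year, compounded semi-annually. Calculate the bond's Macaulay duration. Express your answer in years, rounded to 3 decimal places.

4.352 years

Periodic yield y = 0.03125. Discount each cash flow and weight by its period:
  t   CF        PV=CF/(1+0.03125)^t    t·PV
  1     1,625.00     1,575.7576     1,575.7576
  2     1,625.00     1,528.0073     3,056.0147
  3     1,625.00     1,481.7041     4,445.1123
  4     1,625.00     1,436.8040     5,747.2159
  5     1,625.00     1,393.2645     6,966.3223
  6     1,625.00     1,351.0443     8,106.2659
  7     1,625.00     1,310.1036     9,170.7251
  8     1,625.00     1,270.4035    10,163.2278
  9     1,625.00     1,231.9064    11,087.1576
  10   51,625.00    37,950.7575   379,507.5752
  Σ                 50,529.7527   439,825.3743
Price P = Σ PV = 50,529.7527.
Macaulay duration = Σ(t·PV) / P = 439,825.3743 / 50,529.7527 = 8.70429 half-year periods.
In years: 8.70429 / 2 = 4.35214 years.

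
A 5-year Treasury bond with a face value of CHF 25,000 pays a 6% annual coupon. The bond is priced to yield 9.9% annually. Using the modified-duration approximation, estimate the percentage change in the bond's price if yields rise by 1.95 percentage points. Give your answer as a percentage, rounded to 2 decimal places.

Periodic yield y = 0.099. Modified duration first:
  t   CF        PV=CF/(1+0.099)^t    t·PV
  1     1,500.00     1,364.8772     1,364.8772
  2     1,500.00     1,241.9264     2,483.8529
  3     1,500.00     1,130.0514     3,390.1541
  4     1,500.00     1,028.2542     4,113.0168
  5    26,500.00    16,529.4123    82,647.0614
  Σ                 21,294.5214    93,998.9623
P = 21,294.5214; D_Mac = 4.41423 yrs; D_mod = 4.41423/(1+0.099) = 4.01659 yrs.
ΔP/P ≈ -D_mod · Δy = -4.01659 × (+0.0195) = -0.078324 = -7.8324%.

-7.83%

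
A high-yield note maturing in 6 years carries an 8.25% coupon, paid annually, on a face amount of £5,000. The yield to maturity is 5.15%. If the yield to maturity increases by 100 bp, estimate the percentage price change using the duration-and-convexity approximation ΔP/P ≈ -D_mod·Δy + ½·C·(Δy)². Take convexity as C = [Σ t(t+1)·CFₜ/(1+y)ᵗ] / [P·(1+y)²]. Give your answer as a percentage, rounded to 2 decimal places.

-4.65%

With y = 0.0515:
  t   CF        PV=CF/(1+0.0515)^t    t·PV        t(t+1)·PV
  1       412.50       392.2967       392.2967         784.5934
  2       412.50       373.0829       746.1659       2,238.4977
  3       412.50       354.8102     1,064.4307       4,257.7226
  4       412.50       337.4324     1,349.7298       6,748.6490
  5       412.50       320.9058     1,604.5290       9,627.1740
  6     5,412.50     4,004.4442    24,026.6652     168,186.6567
  Σ                  5,782.9723    29,183.8173     191,843.2935
P = 5,782.9723; D_Mac = 5.04651 yrs; D_mod = 4.79934 yrs; C = 30.00385.
Duration effect: -4.79934 × (+0.01) = -0.047993
Convexity effect: 0.5 × 30.00385 × (0.01)² = +0.0015002
ΔP/P ≈ -0.047993 + 0.0015002 = -0.046493 = -4.6493%.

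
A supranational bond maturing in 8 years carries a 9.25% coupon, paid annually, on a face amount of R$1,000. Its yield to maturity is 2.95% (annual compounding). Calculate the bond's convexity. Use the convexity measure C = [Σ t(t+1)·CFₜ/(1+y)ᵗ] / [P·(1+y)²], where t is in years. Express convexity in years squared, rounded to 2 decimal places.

49.42

With y = 0.0295:
  t   CF        PV=CF/(1+0.0295)^t    t·PV        t(t+1)·PV
  1        92.50        89.8494        89.8494         179.6989
  2        92.50        87.2748       174.5497         523.6490
  3        92.50        84.7740       254.3220       1,017.2880
  4        92.50        82.3448       329.3793       1,646.8966
  5        92.50        79.9853       399.9263       2,399.5579
  6        92.50        77.6933       466.1599       3,263.1190
  7        92.50        75.4670       528.2692       4,226.1538
  8     1,092.50       865.7862     6,926.2893      62,336.6034
  Σ                  1,443.1749     9,168.7451      75,592.9666
P = 1,443.1749.
Convexity = Σ t(t+1)·PV / [P·(1+y)²] = 75,592.9666 / (1,443.1749 × 1.059870) = 49.42080.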